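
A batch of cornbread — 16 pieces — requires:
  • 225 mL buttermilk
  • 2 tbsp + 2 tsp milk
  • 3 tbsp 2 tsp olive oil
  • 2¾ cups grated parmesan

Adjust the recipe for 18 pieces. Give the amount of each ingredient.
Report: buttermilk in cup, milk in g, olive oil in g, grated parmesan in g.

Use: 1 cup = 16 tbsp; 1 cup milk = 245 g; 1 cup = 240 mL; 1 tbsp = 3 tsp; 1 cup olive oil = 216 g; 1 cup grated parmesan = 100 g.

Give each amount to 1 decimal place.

buttermilk: 1.1 cup; milk: 45.9 g; olive oil: 55.7 g; grated parmesan: 309.4 g

Scaling factor: 18/16 = 9/8 = 1.125.
buttermilk: 225 mL × 9/8 ÷ 240 mL/cup ≈ 1.1 cup
milk: (2 tbsp + 2 tsp = 8/3 tbsp) × 9/8 ÷ 16 tbsp/cup × 245 g/cup ≈ 45.9 g
olive oil: (3 tbsp + 2 tsp = 11/3 tbsp) × 9/8 ÷ 16 tbsp/cup × 216 g/cup ≈ 55.7 g
grated parmesan: 2.75 cup × 9/8 × 100 g/cup ≈ 309.4 g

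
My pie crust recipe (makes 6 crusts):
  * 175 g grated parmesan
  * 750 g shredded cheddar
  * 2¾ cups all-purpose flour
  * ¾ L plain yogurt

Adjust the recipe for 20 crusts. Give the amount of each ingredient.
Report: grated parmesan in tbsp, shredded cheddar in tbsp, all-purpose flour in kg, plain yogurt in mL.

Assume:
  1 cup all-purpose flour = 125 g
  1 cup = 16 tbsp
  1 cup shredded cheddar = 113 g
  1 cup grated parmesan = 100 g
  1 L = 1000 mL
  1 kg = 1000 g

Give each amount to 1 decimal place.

grated parmesan: 93.3 tbsp; shredded cheddar: 354.0 tbsp; all-purpose flour: 1.1 kg; plain yogurt: 2500.0 mL

Scaling factor: 20/6 = 10/3.
grated parmesan: 175 g × 10/3 ÷ 100 g/cup × 16 tbsp/cup ≈ 93.3 tbsp
shredded cheddar: 750 g × 10/3 ÷ 113 g/cup × 16 tbsp/cup ≈ 354.0 tbsp
all-purpose flour: 2.75 cup × 10/3 × 125 g/cup ÷ 1000 g/kg ≈ 1.1 kg
plain yogurt: 0.75 L × 10/3 × 1000 mL/L = 2500.0 mL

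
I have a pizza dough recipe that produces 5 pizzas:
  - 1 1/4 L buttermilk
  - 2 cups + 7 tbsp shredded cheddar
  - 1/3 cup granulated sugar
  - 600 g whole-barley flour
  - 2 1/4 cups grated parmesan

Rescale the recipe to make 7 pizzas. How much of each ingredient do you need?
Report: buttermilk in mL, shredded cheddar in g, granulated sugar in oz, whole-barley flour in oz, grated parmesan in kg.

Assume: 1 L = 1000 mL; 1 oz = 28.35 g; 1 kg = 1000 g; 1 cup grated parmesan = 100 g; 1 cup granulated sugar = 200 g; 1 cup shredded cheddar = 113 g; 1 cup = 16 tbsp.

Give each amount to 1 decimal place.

Scaling factor: 7/5 = 1.4.
buttermilk: 1.25 L × 7/5 × 1000 mL/L = 1750.0 mL
shredded cheddar: (2 cup + 7 tbsp = 2.4375 cup) × 7/5 × 113 g/cup ≈ 385.6 g
granulated sugar: 1/3 cup × 7/5 × 200 g/cup ÷ 28.35 g/oz ≈ 3.3 oz
whole-barley flour: 600 g × 7/5 ÷ 28.35 g/oz ≈ 29.6 oz
grated parmesan: 2.25 cup × 7/5 × 100 g/cup ÷ 1000 g/kg ≈ 0.3 kg

buttermilk: 1750.0 mL; shredded cheddar: 385.6 g; granulated sugar: 3.3 oz; whole-barley flour: 29.6 oz; grated parmesan: 0.3 kg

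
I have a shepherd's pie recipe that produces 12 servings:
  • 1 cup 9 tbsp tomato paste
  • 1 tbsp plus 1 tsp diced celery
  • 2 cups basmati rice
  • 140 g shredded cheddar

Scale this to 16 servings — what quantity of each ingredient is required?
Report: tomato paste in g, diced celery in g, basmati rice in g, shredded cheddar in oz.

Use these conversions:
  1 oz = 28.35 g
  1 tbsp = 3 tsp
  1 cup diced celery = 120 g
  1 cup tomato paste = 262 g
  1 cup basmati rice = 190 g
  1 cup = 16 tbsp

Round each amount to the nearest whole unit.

Scaling factor: 16/12 = 4/3.
tomato paste: (1 cup + 9 tbsp = 1.5625 cup) × 4/3 × 262 g/cup ≈ 546 g
diced celery: (1 tbsp + 1 tsp = 4/3 tbsp) × 4/3 ÷ 16 tbsp/cup × 120 g/cup ≈ 13 g
basmati rice: 2 cup × 4/3 × 190 g/cup ≈ 507 g
shredded cheddar: 140 g × 4/3 ÷ 28.35 g/oz ≈ 7 oz

tomato paste: 546 g; diced celery: 13 g; basmati rice: 507 g; shredded cheddar: 7 oz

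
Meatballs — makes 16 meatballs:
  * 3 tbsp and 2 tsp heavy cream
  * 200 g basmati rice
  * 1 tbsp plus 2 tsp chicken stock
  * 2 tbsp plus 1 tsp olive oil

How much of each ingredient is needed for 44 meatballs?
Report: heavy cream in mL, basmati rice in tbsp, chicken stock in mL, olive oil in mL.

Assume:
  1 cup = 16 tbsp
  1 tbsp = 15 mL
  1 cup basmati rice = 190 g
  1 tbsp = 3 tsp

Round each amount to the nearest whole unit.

Scaling factor: 44/16 = 11/4 = 2.75.
heavy cream: (3 tbsp + 2 tsp = 11/3 tbsp) × 11/4 × 15 mL/tbsp ≈ 151 mL
basmati rice: 200 g × 11/4 ÷ 190 g/cup × 16 tbsp/cup ≈ 46 tbsp
chicken stock: (1 tbsp + 2 tsp = 5/3 tbsp) × 11/4 × 15 mL/tbsp ≈ 69 mL
olive oil: (2 tbsp + 1 tsp = 7/3 tbsp) × 11/4 × 15 mL/tbsp ≈ 96 mL

heavy cream: 151 mL; basmati rice: 46 tbsp; chicken stock: 69 mL; olive oil: 96 mL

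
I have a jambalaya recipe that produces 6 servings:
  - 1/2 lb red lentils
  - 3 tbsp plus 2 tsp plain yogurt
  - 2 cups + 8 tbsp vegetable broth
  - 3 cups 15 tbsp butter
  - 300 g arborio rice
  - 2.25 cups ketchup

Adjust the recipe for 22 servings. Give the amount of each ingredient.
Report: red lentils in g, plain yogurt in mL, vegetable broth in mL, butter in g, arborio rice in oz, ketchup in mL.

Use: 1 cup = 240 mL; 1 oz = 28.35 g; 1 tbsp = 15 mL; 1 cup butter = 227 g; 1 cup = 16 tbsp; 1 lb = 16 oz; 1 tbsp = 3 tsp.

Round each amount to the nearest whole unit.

red lentils: 832 g; plain yogurt: 202 mL; vegetable broth: 2200 mL; butter: 3277 g; arborio rice: 39 oz; ketchup: 1980 mL

Scaling factor: 22/6 = 11/3.
red lentils: 0.5 lb × 11/3 × 16 oz/lb × 28.35 g/oz ≈ 832 g
plain yogurt: (3 tbsp + 2 tsp = 11/3 tbsp) × 11/3 × 15 mL/tbsp ≈ 202 mL
vegetable broth: (2 cup + 8 tbsp = 2.5 cup) × 11/3 × 240 mL/cup = 2200 mL
butter: (3 cup + 15 tbsp = 3.9375 cup) × 11/3 × 227 g/cup ≈ 3277 g
arborio rice: 300 g × 11/3 ÷ 28.35 g/oz ≈ 39 oz
ketchup: 2.25 cup × 11/3 × 240 mL/cup = 1980 mL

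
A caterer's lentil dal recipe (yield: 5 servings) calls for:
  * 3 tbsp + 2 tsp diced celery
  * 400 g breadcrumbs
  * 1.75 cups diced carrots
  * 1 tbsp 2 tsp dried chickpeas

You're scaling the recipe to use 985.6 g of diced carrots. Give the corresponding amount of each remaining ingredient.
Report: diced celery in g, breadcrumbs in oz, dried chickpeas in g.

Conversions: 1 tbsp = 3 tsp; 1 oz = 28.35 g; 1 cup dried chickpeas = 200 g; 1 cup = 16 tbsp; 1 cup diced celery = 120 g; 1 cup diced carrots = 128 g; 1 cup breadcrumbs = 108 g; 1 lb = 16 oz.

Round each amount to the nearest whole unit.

diced celery: 121 g; breadcrumbs: 62 oz; dried chickpeas: 92 g

The original recipe has 224 g of diced carrots, so the scaling factor is 985.6 ÷ 224 = 22/5 = 4.4.
diced celery: (3 tbsp + 2 tsp = 11/3 tbsp) × 22/5 ÷ 16 tbsp/cup × 120 g/cup = 121 g
breadcrumbs: 400 g × 22/5 ÷ 28.35 g/oz ≈ 62 oz
dried chickpeas: (1 tbsp + 2 tsp = 5/3 tbsp) × 22/5 ÷ 16 tbsp/cup × 200 g/cup ≈ 92 g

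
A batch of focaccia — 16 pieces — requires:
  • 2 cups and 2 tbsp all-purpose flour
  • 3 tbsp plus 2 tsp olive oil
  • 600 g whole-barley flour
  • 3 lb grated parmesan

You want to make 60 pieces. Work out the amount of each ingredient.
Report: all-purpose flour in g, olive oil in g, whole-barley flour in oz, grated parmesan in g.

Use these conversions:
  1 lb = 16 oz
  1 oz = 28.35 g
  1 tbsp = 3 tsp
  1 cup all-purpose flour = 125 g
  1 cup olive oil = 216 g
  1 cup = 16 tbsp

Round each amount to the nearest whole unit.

Scaling factor: 60/16 = 15/4 = 3.75.
all-purpose flour: (2 cup + 2 tbsp = 2.125 cup) × 15/4 × 125 g/cup ≈ 996 g
olive oil: (3 tbsp + 2 tsp = 11/3 tbsp) × 15/4 ÷ 16 tbsp/cup × 216 g/cup ≈ 186 g
whole-barley flour: 600 g × 15/4 ÷ 28.35 g/oz ≈ 79 oz
grated parmesan: 3 lb × 15/4 × 16 oz/lb × 28.35 g/oz = 5103 g

all-purpose flour: 996 g; olive oil: 186 g; whole-barley flour: 79 oz; grated parmesan: 5103 g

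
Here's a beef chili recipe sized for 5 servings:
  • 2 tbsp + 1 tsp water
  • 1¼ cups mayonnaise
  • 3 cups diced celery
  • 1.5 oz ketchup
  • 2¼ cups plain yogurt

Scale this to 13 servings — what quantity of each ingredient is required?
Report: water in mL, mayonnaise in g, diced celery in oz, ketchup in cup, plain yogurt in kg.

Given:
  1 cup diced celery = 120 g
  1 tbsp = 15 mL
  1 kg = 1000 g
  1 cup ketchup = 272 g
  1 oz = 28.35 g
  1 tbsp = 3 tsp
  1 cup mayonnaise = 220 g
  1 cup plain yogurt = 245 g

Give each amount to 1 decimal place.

Scaling factor: 13/5 = 2.6.
water: (2 tbsp + 1 tsp = 7/3 tbsp) × 13/5 × 15 mL/tbsp = 91.0 mL
mayonnaise: 1.25 cup × 13/5 × 220 g/cup = 715.0 g
diced celery: 3 cup × 13/5 × 120 g/cup ÷ 28.35 g/oz ≈ 33.0 oz
ketchup: 1.5 oz × 13/5 × 28.35 g/oz ÷ 272 g/cup ≈ 0.4 cup
plain yogurt: 2.25 cup × 13/5 × 245 g/cup ÷ 1000 g/kg ≈ 1.4 kg

water: 91.0 mL; mayonnaise: 715.0 g; diced celery: 33.0 oz; ketchup: 0.4 cup; plain yogurt: 1.4 kg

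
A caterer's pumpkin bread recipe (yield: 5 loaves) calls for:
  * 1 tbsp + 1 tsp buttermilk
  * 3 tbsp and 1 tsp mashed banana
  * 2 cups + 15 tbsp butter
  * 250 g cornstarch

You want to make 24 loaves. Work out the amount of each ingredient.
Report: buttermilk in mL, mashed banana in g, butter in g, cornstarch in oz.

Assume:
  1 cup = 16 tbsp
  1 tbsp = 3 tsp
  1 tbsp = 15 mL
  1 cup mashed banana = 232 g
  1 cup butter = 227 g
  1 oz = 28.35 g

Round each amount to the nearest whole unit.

buttermilk: 96 mL; mashed banana: 232 g; butter: 3201 g; cornstarch: 42 oz

Scaling factor: 24/5 = 4.8.
buttermilk: (1 tbsp + 1 tsp = 4/3 tbsp) × 24/5 × 15 mL/tbsp = 96 mL
mashed banana: (3 tbsp + 1 tsp = 10/3 tbsp) × 24/5 ÷ 16 tbsp/cup × 232 g/cup = 232 g
butter: (2 cup + 15 tbsp = 2.9375 cup) × 24/5 × 227 g/cup ≈ 3201 g
cornstarch: 250 g × 24/5 ÷ 28.35 g/oz ≈ 42 oz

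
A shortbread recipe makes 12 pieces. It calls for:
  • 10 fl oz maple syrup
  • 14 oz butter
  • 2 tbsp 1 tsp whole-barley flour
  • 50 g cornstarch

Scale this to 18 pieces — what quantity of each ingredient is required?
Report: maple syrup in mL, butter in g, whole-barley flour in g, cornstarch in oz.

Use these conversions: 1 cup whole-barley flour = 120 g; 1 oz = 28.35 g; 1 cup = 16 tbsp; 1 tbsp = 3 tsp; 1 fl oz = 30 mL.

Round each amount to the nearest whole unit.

maple syrup: 450 mL; butter: 595 g; whole-barley flour: 26 g; cornstarch: 3 oz

Scaling factor: 18/12 = 3/2 = 1.5.
maple syrup: 10 fl oz × 3/2 × 30 mL/fl oz = 450 mL
butter: 14 oz × 3/2 × 28.35 g/oz ≈ 595 g
whole-barley flour: (2 tbsp + 1 tsp = 7/3 tbsp) × 3/2 ÷ 16 tbsp/cup × 120 g/cup ≈ 26 g
cornstarch: 50 g × 3/2 ÷ 28.35 g/oz ≈ 3 oz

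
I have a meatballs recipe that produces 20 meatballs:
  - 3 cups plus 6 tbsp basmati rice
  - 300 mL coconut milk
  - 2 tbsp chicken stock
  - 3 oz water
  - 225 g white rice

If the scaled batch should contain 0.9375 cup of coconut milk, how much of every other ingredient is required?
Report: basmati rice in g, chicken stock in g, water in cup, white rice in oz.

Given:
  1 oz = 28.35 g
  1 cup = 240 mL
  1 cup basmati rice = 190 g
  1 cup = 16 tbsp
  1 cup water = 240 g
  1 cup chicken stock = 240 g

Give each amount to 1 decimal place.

basmati rice: 480.9 g; chicken stock: 22.5 g; water: 0.3 cup; white rice: 6.0 oz

The original recipe has 1.25 cup of coconut milk, so the scaling factor is 0.9375 ÷ 1.25 = 3/4 = 0.75.
basmati rice: (3 cup + 6 tbsp = 3.375 cup) × 3/4 × 190 g/cup ≈ 480.9 g
chicken stock: 2 tbsp × 3/4 ÷ 16 tbsp/cup × 240 g/cup = 22.5 g
water: 3 oz × 3/4 × 28.35 g/oz ÷ 240 g/cup ≈ 0.3 cup
white rice: 225 g × 3/4 ÷ 28.35 g/oz ≈ 6.0 oz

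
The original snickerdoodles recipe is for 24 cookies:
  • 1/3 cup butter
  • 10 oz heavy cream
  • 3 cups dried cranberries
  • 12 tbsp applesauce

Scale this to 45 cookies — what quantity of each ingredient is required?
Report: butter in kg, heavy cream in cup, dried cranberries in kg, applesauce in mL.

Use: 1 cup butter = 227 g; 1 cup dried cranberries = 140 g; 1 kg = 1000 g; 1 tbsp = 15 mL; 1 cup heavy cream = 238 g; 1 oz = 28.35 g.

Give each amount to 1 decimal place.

butter: 0.1 kg; heavy cream: 2.2 cup; dried cranberries: 0.8 kg; applesauce: 337.5 mL

Scaling factor: 45/24 = 15/8 = 1.875.
butter: 1/3 cup × 15/8 × 227 g/cup ÷ 1000 g/kg ≈ 0.1 kg
heavy cream: 10 oz × 15/8 × 28.35 g/oz ÷ 238 g/cup ≈ 2.2 cup
dried cranberries: 3 cup × 15/8 × 140 g/cup ÷ 1000 g/kg ≈ 0.8 kg
applesauce: 12 tbsp × 15/8 × 15 mL/tbsp = 337.5 mL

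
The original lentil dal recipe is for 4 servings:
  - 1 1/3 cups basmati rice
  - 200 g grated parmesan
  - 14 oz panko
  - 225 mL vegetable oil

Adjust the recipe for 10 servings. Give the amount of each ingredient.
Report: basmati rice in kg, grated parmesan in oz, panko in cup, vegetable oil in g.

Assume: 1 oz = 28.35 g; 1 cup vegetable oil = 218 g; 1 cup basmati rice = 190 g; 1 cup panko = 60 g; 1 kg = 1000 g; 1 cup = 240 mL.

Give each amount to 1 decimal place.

basmati rice: 0.6 kg; grated parmesan: 17.6 oz; panko: 16.5 cup; vegetable oil: 510.9 g

Scaling factor: 10/4 = 5/2 = 2.5.
basmati rice: 4/3 cup × 5/2 × 190 g/cup ÷ 1000 g/kg ≈ 0.6 kg
grated parmesan: 200 g × 5/2 ÷ 28.35 g/oz ≈ 17.6 oz
panko: 14 oz × 5/2 × 28.35 g/oz ÷ 60 g/cup ≈ 16.5 cup
vegetable oil: 225 mL × 5/2 ÷ 240 mL/cup × 218 g/cup ≈ 510.9 g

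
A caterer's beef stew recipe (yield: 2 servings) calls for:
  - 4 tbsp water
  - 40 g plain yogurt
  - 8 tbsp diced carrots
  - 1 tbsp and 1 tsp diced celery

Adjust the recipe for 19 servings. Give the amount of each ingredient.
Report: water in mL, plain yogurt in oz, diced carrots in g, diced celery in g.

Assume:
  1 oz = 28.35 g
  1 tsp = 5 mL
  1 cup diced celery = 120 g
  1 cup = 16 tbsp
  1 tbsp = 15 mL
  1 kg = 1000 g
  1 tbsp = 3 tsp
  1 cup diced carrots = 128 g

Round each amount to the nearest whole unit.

Scaling factor: 19/2 = 9.5.
water: 4 tbsp × 19/2 × 15 mL/tbsp = 570 mL
plain yogurt: 40 g × 19/2 ÷ 28.35 g/oz ≈ 13 oz
diced carrots: 8 tbsp × 19/2 ÷ 16 tbsp/cup × 128 g/cup = 608 g
diced celery: (1 tbsp + 1 tsp = 4/3 tbsp) × 19/2 ÷ 16 tbsp/cup × 120 g/cup = 95 g

water: 570 mL; plain yogurt: 13 oz; diced carrots: 608 g; diced celery: 95 g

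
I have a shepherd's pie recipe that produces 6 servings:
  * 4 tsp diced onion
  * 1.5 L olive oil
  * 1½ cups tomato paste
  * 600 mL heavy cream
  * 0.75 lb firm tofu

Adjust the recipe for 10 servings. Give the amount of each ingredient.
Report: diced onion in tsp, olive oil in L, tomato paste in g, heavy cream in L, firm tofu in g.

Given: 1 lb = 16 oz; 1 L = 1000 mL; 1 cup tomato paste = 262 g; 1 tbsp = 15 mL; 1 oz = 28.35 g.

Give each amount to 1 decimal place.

diced onion: 6.7 tsp; olive oil: 2.5 L; tomato paste: 655.0 g; heavy cream: 1.0 L; firm tofu: 567.0 g

Scaling factor: 10/6 = 5/3.
diced onion: 4 tsp × 5/3 ≈ 6.7 tsp
olive oil: 1.5 L × 5/3 = 2.5 L
tomato paste: 1.5 cup × 5/3 × 262 g/cup = 655.0 g
heavy cream: 600 mL × 5/3 ÷ 1000 mL/L = 1.0 L
firm tofu: 0.75 lb × 5/3 × 16 oz/lb × 28.35 g/oz = 567.0 g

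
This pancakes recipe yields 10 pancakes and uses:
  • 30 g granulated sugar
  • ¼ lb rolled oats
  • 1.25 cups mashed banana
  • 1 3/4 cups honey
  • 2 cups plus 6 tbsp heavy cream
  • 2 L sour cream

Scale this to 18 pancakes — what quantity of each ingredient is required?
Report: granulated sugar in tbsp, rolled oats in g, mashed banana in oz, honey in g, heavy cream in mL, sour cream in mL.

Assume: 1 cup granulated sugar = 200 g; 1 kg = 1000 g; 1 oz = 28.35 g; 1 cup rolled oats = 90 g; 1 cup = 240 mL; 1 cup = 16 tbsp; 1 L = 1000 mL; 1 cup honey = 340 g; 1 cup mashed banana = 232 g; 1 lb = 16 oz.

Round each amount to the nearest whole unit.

granulated sugar: 4 tbsp; rolled oats: 204 g; mashed banana: 18 oz; honey: 1071 g; heavy cream: 1026 mL; sour cream: 3600 mL

Scaling factor: 18/10 = 9/5 = 1.8.
granulated sugar: 30 g × 9/5 ÷ 200 g/cup × 16 tbsp/cup ≈ 4 tbsp
rolled oats: 0.25 lb × 9/5 × 16 oz/lb × 28.35 g/oz ≈ 204 g
mashed banana: 1.25 cup × 9/5 × 232 g/cup ÷ 28.35 g/oz ≈ 18 oz
honey: 1.75 cup × 9/5 × 340 g/cup = 1071 g
heavy cream: (2 cup + 6 tbsp = 2.375 cup) × 9/5 × 240 mL/cup = 1026 mL
sour cream: 2 L × 9/5 × 1000 mL/L = 3600 mL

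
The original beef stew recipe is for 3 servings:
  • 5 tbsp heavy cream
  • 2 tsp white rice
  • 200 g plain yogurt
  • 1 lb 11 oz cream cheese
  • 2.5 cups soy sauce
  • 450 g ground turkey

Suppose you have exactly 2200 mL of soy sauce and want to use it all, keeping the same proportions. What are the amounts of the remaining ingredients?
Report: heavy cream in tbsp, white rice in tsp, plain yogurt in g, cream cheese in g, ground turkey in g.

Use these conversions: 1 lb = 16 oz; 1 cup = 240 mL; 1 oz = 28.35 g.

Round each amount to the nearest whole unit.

The original recipe has 600 mL of soy sauce, so the scaling factor is 2200 ÷ 600 = 11/3.
heavy cream: 5 tbsp × 11/3 ≈ 18 tbsp
white rice: 2 tsp × 11/3 ≈ 7 tsp
plain yogurt: 200 g × 11/3 ≈ 733 g
cream cheese: (1 lb + 11 oz = 1.6875 lb) × 11/3 × 16 oz/lb × 28.35 g/oz ≈ 2807 g
ground turkey: 450 g × 11/3 = 1650 g

heavy cream: 18 tbsp; white rice: 7 tsp; plain yogurt: 733 g; cream cheese: 2807 g; ground turkey: 1650 g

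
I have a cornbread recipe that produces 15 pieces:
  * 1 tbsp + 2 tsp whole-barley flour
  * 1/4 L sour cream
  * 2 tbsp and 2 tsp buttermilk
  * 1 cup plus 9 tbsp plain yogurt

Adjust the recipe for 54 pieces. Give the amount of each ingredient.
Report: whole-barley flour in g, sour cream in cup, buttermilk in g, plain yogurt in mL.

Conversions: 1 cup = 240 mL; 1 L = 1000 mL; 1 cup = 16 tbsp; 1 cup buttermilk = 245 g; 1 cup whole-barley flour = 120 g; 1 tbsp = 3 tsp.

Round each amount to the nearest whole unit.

whole-barley flour: 45 g; sour cream: 4 cup; buttermilk: 147 g; plain yogurt: 1350 mL

Scaling factor: 54/15 = 18/5 = 3.6.
whole-barley flour: (1 tbsp + 2 tsp = 5/3 tbsp) × 18/5 ÷ 16 tbsp/cup × 120 g/cup = 45 g
sour cream: 0.25 L × 18/5 × 1000 mL/L ÷ 240 mL/cup ≈ 4 cup
buttermilk: (2 tbsp + 2 tsp = 8/3 tbsp) × 18/5 ÷ 16 tbsp/cup × 245 g/cup = 147 g
plain yogurt: (1 cup + 9 tbsp = 1.5625 cup) × 18/5 × 240 mL/cup = 1350 mL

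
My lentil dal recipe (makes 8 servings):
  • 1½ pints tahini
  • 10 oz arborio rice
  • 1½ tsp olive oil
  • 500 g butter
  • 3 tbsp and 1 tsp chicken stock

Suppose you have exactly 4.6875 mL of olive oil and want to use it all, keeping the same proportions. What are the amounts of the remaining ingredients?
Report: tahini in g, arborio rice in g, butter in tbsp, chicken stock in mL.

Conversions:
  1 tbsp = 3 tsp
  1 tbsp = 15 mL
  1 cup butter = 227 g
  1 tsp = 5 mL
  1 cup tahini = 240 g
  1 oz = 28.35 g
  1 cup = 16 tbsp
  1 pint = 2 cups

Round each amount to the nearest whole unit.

tahini: 450 g; arborio rice: 177 g; butter: 22 tbsp; chicken stock: 31 mL

The original recipe has 7.5 mL of olive oil, so the scaling factor is 4.6875 ÷ 7.5 = 5/8 = 0.625.
tahini: 1.5 pint × 5/8 × 2 cup/pint × 240 g/cup = 450 g
arborio rice: 10 oz × 5/8 × 28.35 g/oz ≈ 177 g
butter: 500 g × 5/8 ÷ 227 g/cup × 16 tbsp/cup ≈ 22 tbsp
chicken stock: (3 tbsp + 1 tsp = 10/3 tbsp) × 5/8 × 15 mL/tbsp ≈ 31 mL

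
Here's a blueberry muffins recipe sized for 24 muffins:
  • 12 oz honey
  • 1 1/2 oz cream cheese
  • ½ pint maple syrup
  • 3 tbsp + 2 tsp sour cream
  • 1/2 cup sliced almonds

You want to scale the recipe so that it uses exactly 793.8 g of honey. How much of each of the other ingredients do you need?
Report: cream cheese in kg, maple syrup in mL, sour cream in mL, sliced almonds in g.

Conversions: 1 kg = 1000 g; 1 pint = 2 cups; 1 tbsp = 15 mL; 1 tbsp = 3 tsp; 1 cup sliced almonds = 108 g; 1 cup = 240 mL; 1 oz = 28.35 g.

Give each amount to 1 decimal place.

The original recipe has 340.2 g of honey, so the scaling factor is 793.8 ÷ 340.2 = 7/3.
cream cheese: 1.5 oz × 7/3 × 28.35 g/oz ÷ 1000 g/kg ≈ 0.1 kg
maple syrup: 0.5 pint × 7/3 × 2 cup/pint × 240 mL/cup = 560.0 mL
sour cream: (3 tbsp + 2 tsp = 11/3 tbsp) × 7/3 × 15 mL/tbsp ≈ 128.3 mL
sliced almonds: 0.5 cup × 7/3 × 108 g/cup = 126.0 g

cream cheese: 0.1 kg; maple syrup: 560.0 mL; sour cream: 128.3 mL; sliced almonds: 126.0 g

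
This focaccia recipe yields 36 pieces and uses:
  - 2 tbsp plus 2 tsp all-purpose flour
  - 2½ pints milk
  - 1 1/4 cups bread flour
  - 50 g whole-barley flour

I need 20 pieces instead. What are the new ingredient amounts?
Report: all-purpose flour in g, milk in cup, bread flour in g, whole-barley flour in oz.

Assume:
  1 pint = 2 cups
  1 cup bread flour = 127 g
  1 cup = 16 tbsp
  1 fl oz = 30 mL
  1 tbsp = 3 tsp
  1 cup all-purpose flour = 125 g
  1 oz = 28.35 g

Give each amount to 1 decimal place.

Scaling factor: 20/36 = 5/9.
all-purpose flour: (2 tbsp + 2 tsp = 8/3 tbsp) × 5/9 ÷ 16 tbsp/cup × 125 g/cup ≈ 11.6 g
milk: 2.5 pint × 5/9 × 2 cup/pint ≈ 2.8 cup
bread flour: 1.25 cup × 5/9 × 127 g/cup ≈ 88.2 g
whole-barley flour: 50 g × 5/9 ÷ 28.35 g/oz ≈ 1.0 oz

all-purpose flour: 11.6 g; milk: 2.8 cup; bread flour: 88.2 g; whole-barley flour: 1.0 oz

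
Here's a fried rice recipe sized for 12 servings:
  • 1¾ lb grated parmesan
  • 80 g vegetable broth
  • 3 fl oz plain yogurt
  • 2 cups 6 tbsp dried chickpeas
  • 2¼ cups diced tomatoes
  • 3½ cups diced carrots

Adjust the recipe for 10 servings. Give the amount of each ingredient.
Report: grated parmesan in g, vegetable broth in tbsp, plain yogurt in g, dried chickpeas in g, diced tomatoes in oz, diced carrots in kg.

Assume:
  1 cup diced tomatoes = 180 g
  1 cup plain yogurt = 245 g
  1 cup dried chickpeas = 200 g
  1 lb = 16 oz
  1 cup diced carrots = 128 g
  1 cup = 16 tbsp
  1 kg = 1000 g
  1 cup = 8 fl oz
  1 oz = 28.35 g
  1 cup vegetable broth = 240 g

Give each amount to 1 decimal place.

grated parmesan: 661.5 g; vegetable broth: 4.4 tbsp; plain yogurt: 76.6 g; dried chickpeas: 395.8 g; diced tomatoes: 11.9 oz; diced carrots: 0.4 kg

Scaling factor: 10/12 = 5/6.
grated parmesan: 1.75 lb × 5/6 × 16 oz/lb × 28.35 g/oz = 661.5 g
vegetable broth: 80 g × 5/6 ÷ 240 g/cup × 16 tbsp/cup ≈ 4.4 tbsp
plain yogurt: 3 fl oz × 5/6 ÷ 8 fl oz/cup × 245 g/cup ≈ 76.6 g
dried chickpeas: (2 cup + 6 tbsp = 2.375 cup) × 5/6 × 200 g/cup ≈ 395.8 g
diced tomatoes: 2.25 cup × 5/6 × 180 g/cup ÷ 28.35 g/oz ≈ 11.9 oz
diced carrots: 3.5 cup × 5/6 × 128 g/cup ÷ 1000 g/kg ≈ 0.4 kg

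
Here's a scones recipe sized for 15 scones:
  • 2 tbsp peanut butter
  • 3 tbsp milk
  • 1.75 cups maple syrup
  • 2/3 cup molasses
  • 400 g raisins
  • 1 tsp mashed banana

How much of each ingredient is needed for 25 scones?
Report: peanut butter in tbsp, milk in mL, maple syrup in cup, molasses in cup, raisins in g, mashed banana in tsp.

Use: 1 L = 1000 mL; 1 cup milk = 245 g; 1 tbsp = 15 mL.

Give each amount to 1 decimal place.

Scaling factor: 25/15 = 5/3.
peanut butter: 2 tbsp × 5/3 ≈ 3.3 tbsp
milk: 3 tbsp × 5/3 × 15 mL/tbsp = 75.0 mL
maple syrup: 1.75 cup × 5/3 ≈ 2.9 cup
molasses: 2/3 cup × 5/3 ≈ 1.1 cup
raisins: 400 g × 5/3 ≈ 666.7 g
mashed banana: 1 tsp × 5/3 ≈ 1.7 tsp

peanut butter: 3.3 tbsp; milk: 75.0 mL; maple syrup: 2.9 cup; molasses: 1.1 cup; raisins: 666.7 g; mashed banana: 1.7 tsp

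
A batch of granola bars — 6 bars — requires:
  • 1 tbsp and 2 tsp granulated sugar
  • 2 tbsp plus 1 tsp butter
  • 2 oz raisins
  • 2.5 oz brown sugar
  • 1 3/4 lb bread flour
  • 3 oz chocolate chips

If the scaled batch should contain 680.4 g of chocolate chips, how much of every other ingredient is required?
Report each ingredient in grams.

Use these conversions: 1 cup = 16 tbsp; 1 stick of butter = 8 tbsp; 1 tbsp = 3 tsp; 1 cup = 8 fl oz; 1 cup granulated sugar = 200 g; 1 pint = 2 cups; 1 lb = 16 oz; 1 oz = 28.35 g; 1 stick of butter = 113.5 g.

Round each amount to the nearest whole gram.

granulated sugar: 167 g; butter: 265 g; raisins: 454 g; brown sugar: 567 g; bread flour: 6350 g

The original recipe has 85.05 g of chocolate chips, so the scaling factor is 680.4 ÷ 85.05 = 8.
granulated sugar: (1 tbsp + 2 tsp = 5/3 tbsp) × 8 ÷ 16 tbsp/cup × 200 g/cup ≈ 167 g
butter: (2 tbsp + 1 tsp = 7/3 tbsp) × 8 ÷ 8 tbsp/stick × 113.5 g/stick ≈ 265 g
raisins: 2 oz × 8 × 28.35 g/oz ≈ 454 g
brown sugar: 2.5 oz × 8 × 28.35 g/oz = 567 g
bread flour: 1.75 lb × 8 × 16 oz/lb × 28.35 g/oz ≈ 6350 g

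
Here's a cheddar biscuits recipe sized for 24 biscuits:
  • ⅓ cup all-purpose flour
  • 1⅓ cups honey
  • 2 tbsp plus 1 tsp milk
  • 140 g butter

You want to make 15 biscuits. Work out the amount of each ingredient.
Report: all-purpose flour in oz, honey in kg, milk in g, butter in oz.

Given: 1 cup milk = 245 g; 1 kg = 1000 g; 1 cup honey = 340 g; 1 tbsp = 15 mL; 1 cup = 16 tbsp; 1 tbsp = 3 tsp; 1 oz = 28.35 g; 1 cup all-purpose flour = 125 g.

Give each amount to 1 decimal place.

all-purpose flour: 0.9 oz; honey: 0.3 kg; milk: 22.3 g; butter: 3.1 oz

Scaling factor: 15/24 = 5/8 = 0.625.
all-purpose flour: 1/3 cup × 5/8 × 125 g/cup ÷ 28.35 g/oz ≈ 0.9 oz
honey: 4/3 cup × 5/8 × 340 g/cup ÷ 1000 g/kg ≈ 0.3 kg
milk: (2 tbsp + 1 tsp = 7/3 tbsp) × 5/8 ÷ 16 tbsp/cup × 245 g/cup ≈ 22.3 g
butter: 140 g × 5/8 ÷ 28.35 g/oz ≈ 3.1 oz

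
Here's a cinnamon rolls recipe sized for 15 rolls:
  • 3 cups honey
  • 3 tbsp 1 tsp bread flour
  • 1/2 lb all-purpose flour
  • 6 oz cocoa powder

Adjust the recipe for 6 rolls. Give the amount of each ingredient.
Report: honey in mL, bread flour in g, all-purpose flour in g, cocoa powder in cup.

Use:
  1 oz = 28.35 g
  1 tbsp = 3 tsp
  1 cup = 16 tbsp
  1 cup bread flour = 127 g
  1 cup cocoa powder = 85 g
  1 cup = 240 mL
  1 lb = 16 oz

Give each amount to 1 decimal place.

honey: 288.0 mL; bread flour: 10.6 g; all-purpose flour: 90.7 g; cocoa powder: 0.8 cup

Scaling factor: 6/15 = 2/5 = 0.4.
honey: 3 cup × 2/5 × 240 mL/cup = 288.0 mL
bread flour: (3 tbsp + 1 tsp = 10/3 tbsp) × 2/5 ÷ 16 tbsp/cup × 127 g/cup ≈ 10.6 g
all-purpose flour: 0.5 lb × 2/5 × 16 oz/lb × 28.35 g/oz ≈ 90.7 g
cocoa powder: 6 oz × 2/5 × 28.35 g/oz ÷ 85 g/cup ≈ 0.8 cup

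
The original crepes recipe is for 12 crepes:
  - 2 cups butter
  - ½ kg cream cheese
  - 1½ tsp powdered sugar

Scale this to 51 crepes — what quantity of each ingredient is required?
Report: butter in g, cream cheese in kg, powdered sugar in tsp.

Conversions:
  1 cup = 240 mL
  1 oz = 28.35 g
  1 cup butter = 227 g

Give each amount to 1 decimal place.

Scaling factor: 51/12 = 17/4 = 4.25.
butter: 2 cup × 17/4 × 227 g/cup = 1929.5 g
cream cheese: 0.5 kg × 17/4 ≈ 2.1 kg
powdered sugar: 1.5 tsp × 17/4 ≈ 6.4 tsp

butter: 1929.5 g; cream cheese: 2.1 kg; powdered sugar: 6.4 tsp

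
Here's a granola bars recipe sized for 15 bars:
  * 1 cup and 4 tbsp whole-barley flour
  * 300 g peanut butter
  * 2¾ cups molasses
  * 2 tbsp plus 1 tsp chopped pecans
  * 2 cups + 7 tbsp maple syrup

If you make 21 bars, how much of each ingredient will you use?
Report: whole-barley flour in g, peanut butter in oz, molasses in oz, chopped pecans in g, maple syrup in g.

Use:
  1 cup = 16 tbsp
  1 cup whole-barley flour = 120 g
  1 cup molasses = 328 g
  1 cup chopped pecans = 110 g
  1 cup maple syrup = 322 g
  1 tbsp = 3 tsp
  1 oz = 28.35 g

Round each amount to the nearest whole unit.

whole-barley flour: 210 g; peanut butter: 15 oz; molasses: 45 oz; chopped pecans: 22 g; maple syrup: 1099 g

Scaling factor: 21/15 = 7/5 = 1.4.
whole-barley flour: (1 cup + 4 tbsp = 1.25 cup) × 7/5 × 120 g/cup = 210 g
peanut butter: 300 g × 7/5 ÷ 28.35 g/oz ≈ 15 oz
molasses: 2.75 cup × 7/5 × 328 g/cup ÷ 28.35 g/oz ≈ 45 oz
chopped pecans: (2 tbsp + 1 tsp = 7/3 tbsp) × 7/5 ÷ 16 tbsp/cup × 110 g/cup ≈ 22 g
maple syrup: (2 cup + 7 tbsp = 2.4375 cup) × 7/5 × 322 g/cup ≈ 1099 g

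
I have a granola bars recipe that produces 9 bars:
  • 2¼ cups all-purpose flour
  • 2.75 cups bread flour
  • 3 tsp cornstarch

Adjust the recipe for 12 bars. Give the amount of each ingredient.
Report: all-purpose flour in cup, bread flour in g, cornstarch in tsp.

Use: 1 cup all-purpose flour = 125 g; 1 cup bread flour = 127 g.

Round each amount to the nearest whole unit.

all-purpose flour: 3 cup; bread flour: 466 g; cornstarch: 4 tsp

Scaling factor: 12/9 = 4/3.
all-purpose flour: 2.25 cup × 4/3 = 3 cup
bread flour: 2.75 cup × 4/3 × 127 g/cup ≈ 466 g
cornstarch: 3 tsp × 4/3 = 4 tsp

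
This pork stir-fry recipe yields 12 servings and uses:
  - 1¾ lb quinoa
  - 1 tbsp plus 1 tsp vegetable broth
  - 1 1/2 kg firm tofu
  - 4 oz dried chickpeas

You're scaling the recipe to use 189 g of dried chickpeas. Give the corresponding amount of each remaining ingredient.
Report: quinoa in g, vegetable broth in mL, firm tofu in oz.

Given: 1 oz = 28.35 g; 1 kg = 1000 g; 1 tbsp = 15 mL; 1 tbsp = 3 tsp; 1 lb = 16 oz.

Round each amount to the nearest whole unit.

quinoa: 1323 g; vegetable broth: 33 mL; firm tofu: 88 oz

The original recipe has 113.4 g of dried chickpeas, so the scaling factor is 189 ÷ 113.4 = 5/3.
quinoa: 1.75 lb × 5/3 × 16 oz/lb × 28.35 g/oz = 1323 g
vegetable broth: (1 tbsp + 1 tsp = 4/3 tbsp) × 5/3 × 15 mL/tbsp ≈ 33 mL
firm tofu: 1.5 kg × 5/3 × 1000 g/kg ÷ 28.35 g/oz ≈ 88 oz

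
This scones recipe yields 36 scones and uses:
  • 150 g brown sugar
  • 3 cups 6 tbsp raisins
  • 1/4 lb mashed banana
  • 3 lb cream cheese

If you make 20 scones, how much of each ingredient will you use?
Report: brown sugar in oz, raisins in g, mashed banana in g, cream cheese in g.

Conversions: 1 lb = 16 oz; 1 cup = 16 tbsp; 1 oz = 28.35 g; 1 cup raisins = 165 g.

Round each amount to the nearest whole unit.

Scaling factor: 20/36 = 5/9.
brown sugar: 150 g × 5/9 ÷ 28.35 g/oz ≈ 3 oz
raisins: (3 cup + 6 tbsp = 3.375 cup) × 5/9 × 165 g/cup ≈ 309 g
mashed banana: 0.25 lb × 5/9 × 16 oz/lb × 28.35 g/oz = 63 g
cream cheese: 3 lb × 5/9 × 16 oz/lb × 28.35 g/oz = 756 g

brown sugar: 3 oz; raisins: 309 g; mashed banana: 63 g; cream cheese: 756 g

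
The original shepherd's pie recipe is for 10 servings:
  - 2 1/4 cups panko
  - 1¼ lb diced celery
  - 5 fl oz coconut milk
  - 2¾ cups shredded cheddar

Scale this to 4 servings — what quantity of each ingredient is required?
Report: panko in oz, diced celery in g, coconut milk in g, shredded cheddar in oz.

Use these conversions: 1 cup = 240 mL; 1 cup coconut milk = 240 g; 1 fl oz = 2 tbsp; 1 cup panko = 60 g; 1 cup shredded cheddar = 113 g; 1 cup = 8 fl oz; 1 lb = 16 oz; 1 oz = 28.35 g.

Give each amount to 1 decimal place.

Scaling factor: 4/10 = 2/5 = 0.4.
panko: 2.25 cup × 2/5 × 60 g/cup ÷ 28.35 g/oz ≈ 1.9 oz
diced celery: 1.25 lb × 2/5 × 16 oz/lb × 28.35 g/oz = 226.8 g
coconut milk: 5 fl oz × 2/5 ÷ 8 fl oz/cup × 240 g/cup = 60.0 g
shredded cheddar: 2.75 cup × 2/5 × 113 g/cup ÷ 28.35 g/oz ≈ 4.4 oz

panko: 1.9 oz; diced celery: 226.8 g; coconut milk: 60.0 g; shredded cheddar: 4.4 oz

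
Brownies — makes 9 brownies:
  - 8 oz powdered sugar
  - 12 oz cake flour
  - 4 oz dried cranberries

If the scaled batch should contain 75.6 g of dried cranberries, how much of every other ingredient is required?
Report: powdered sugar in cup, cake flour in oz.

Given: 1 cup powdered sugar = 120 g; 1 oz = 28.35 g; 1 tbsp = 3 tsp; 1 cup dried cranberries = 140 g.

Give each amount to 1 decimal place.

powdered sugar: 1.3 cup; cake flour: 8.0 oz

The original recipe has 113.4 g of dried cranberries, so the scaling factor is 75.6 ÷ 113.4 = 2/3.
powdered sugar: 8 oz × 2/3 × 28.35 g/oz ÷ 120 g/cup ≈ 1.3 cup
cake flour: 12 oz × 2/3 = 8.0 oz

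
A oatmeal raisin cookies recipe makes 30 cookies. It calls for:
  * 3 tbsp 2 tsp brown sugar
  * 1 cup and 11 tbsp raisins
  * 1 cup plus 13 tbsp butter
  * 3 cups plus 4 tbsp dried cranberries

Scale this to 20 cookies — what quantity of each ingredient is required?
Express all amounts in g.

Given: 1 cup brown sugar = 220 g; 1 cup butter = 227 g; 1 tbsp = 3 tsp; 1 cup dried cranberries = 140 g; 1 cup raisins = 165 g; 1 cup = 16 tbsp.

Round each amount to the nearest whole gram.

Scaling factor: 20/30 = 2/3.
brown sugar: (3 tbsp + 2 tsp = 11/3 tbsp) × 2/3 ÷ 16 tbsp/cup × 220 g/cup ≈ 34 g
raisins: (1 cup + 11 tbsp = 1.6875 cup) × 2/3 × 165 g/cup ≈ 186 g
butter: (1 cup + 13 tbsp = 1.8125 cup) × 2/3 × 227 g/cup ≈ 274 g
dried cranberries: (3 cup + 4 tbsp = 3.25 cup) × 2/3 × 140 g/cup ≈ 303 g

brown sugar: 34 g; raisins: 186 g; butter: 274 g; dried cranberries: 303 g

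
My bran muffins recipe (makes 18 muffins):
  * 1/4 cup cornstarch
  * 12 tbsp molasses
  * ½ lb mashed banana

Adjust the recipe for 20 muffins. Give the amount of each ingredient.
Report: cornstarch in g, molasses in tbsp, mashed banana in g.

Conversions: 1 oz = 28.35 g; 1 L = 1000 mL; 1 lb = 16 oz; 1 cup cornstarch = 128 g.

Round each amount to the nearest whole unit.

cornstarch: 36 g; molasses: 13 tbsp; mashed banana: 252 g

Scaling factor: 20/18 = 10/9.
cornstarch: 0.25 cup × 10/9 × 128 g/cup ≈ 36 g
molasses: 12 tbsp × 10/9 ≈ 13 tbsp
mashed banana: 0.5 lb × 10/9 × 16 oz/lb × 28.35 g/oz = 252 g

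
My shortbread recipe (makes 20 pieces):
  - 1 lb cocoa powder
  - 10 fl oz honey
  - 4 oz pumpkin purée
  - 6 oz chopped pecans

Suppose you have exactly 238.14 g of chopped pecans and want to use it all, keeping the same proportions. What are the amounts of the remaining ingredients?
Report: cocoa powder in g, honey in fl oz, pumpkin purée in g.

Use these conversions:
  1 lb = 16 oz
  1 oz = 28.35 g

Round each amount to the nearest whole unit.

cocoa powder: 635 g; honey: 14 fl oz; pumpkin purée: 159 g

The original recipe has 170.1 g of chopped pecans, so the scaling factor is 238.14 ÷ 170.1 = 7/5 = 1.4.
cocoa powder: 1 lb × 7/5 × 16 oz/lb × 28.35 g/oz ≈ 635 g
honey: 10 fl oz × 7/5 = 14 fl oz
pumpkin purée: 4 oz × 7/5 × 28.35 g/oz ≈ 159 g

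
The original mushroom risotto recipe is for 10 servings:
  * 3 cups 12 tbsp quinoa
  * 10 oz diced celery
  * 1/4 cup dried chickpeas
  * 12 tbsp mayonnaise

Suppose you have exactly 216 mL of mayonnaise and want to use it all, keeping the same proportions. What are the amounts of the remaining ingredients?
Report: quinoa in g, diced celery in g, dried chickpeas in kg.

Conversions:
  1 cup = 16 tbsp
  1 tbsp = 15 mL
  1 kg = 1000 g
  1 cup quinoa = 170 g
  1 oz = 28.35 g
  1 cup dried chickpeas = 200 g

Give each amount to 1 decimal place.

quinoa: 765.0 g; diced celery: 340.2 g; dried chickpeas: 0.1 kg

The original recipe has 180 mL of mayonnaise, so the scaling factor is 216 ÷ 180 = 6/5 = 1.2.
quinoa: (3 cup + 12 tbsp = 3.75 cup) × 6/5 × 170 g/cup = 765.0 g
diced celery: 10 oz × 6/5 × 28.35 g/oz = 340.2 g
dried chickpeas: 0.25 cup × 6/5 × 200 g/cup ÷ 1000 g/kg ≈ 0.1 kg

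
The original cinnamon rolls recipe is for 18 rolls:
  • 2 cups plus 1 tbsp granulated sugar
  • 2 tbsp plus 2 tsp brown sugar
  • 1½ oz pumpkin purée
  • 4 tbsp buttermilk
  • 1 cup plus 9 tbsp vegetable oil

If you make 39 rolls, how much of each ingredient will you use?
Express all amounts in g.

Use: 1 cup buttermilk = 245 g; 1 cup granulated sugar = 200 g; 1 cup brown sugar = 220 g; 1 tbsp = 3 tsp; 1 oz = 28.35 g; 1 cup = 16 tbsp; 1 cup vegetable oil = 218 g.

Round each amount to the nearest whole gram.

granulated sugar: 894 g; brown sugar: 79 g; pumpkin purée: 92 g; buttermilk: 133 g; vegetable oil: 738 g

Scaling factor: 39/18 = 13/6.
granulated sugar: (2 cup + 1 tbsp = 2.0625 cup) × 13/6 × 200 g/cup ≈ 894 g
brown sugar: (2 tbsp + 2 tsp = 8/3 tbsp) × 13/6 ÷ 16 tbsp/cup × 220 g/cup ≈ 79 g
pumpkin purée: 1.5 oz × 13/6 × 28.35 g/oz ≈ 92 g
buttermilk: 4 tbsp × 13/6 ÷ 16 tbsp/cup × 245 g/cup ≈ 133 g
vegetable oil: (1 cup + 9 tbsp = 1.5625 cup) × 13/6 × 218 g/cup ≈ 738 g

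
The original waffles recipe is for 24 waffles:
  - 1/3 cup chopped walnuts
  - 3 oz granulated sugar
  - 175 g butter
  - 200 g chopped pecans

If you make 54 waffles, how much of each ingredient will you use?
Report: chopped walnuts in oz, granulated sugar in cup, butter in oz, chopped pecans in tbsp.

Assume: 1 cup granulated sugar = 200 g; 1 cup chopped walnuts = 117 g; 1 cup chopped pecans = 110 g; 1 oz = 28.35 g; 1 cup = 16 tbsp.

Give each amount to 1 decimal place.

Scaling factor: 54/24 = 9/4 = 2.25.
chopped walnuts: 1/3 cup × 9/4 × 117 g/cup ÷ 28.35 g/oz ≈ 3.1 oz
granulated sugar: 3 oz × 9/4 × 28.35 g/oz ÷ 200 g/cup ≈ 1.0 cup
butter: 175 g × 9/4 ÷ 28.35 g/oz ≈ 13.9 oz
chopped pecans: 200 g × 9/4 ÷ 110 g/cup × 16 tbsp/cup ≈ 65.5 tbsp

chopped walnuts: 3.1 oz; granulated sugar: 1.0 cup; butter: 13.9 oz; chopped pecans: 65.5 tbsp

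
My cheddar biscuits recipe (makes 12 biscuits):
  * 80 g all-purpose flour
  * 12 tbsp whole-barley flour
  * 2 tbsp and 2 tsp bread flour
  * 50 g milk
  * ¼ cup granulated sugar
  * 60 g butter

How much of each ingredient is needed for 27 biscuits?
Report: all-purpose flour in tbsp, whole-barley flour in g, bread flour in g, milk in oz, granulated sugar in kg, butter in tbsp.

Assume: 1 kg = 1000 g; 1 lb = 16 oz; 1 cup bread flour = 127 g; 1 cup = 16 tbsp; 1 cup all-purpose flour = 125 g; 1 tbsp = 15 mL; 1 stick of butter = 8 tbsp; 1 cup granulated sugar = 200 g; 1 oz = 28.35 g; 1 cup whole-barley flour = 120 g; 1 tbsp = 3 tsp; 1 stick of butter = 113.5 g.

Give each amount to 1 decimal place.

all-purpose flour: 23.0 tbsp; whole-barley flour: 202.5 g; bread flour: 47.6 g; milk: 4.0 oz; granulated sugar: 0.1 kg; butter: 9.5 tbsp

Scaling factor: 27/12 = 9/4 = 2.25.
all-purpose flour: 80 g × 9/4 ÷ 125 g/cup × 16 tbsp/cup ≈ 23.0 tbsp
whole-barley flour: 12 tbsp × 9/4 ÷ 16 tbsp/cup × 120 g/cup = 202.5 g
bread flour: (2 tbsp + 2 tsp = 8/3 tbsp) × 9/4 ÷ 16 tbsp/cup × 127 g/cup ≈ 47.6 g
milk: 50 g × 9/4 ÷ 28.35 g/oz ≈ 4.0 oz
granulated sugar: 0.25 cup × 9/4 × 200 g/cup ÷ 1000 g/kg ≈ 0.1 kg
butter: 60 g × 9/4 ÷ 113.5 g/stick × 8 tbsp/stick ≈ 9.5 tbsp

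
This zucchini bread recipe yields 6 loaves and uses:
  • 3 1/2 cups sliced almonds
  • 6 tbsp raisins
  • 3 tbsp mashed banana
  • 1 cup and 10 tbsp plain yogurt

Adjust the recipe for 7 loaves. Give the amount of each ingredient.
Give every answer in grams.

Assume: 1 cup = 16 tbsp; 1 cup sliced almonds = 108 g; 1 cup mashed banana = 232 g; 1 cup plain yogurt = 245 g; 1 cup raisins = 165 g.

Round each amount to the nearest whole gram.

sliced almonds: 441 g; raisins: 72 g; mashed banana: 51 g; plain yogurt: 464 g

Scaling factor: 7/6.
sliced almonds: 3.5 cup × 7/6 × 108 g/cup = 441 g
raisins: 6 tbsp × 7/6 ÷ 16 tbsp/cup × 165 g/cup ≈ 72 g
mashed banana: 3 tbsp × 7/6 ÷ 16 tbsp/cup × 232 g/cup ≈ 51 g
plain yogurt: (1 cup + 10 tbsp = 1.625 cup) × 7/6 × 245 g/cup ≈ 464 g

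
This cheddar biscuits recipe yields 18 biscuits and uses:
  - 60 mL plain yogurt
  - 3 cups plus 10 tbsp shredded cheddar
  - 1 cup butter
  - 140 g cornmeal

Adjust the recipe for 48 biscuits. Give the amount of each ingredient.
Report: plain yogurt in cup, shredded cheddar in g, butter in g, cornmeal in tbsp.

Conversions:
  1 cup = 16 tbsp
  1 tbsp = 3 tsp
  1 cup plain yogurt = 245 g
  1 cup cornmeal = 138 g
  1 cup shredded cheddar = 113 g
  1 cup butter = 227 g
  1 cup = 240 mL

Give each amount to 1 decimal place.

plain yogurt: 0.7 cup; shredded cheddar: 1092.3 g; butter: 605.3 g; cornmeal: 43.3 tbsp

Scaling factor: 48/18 = 8/3.
plain yogurt: 60 mL × 8/3 ÷ 240 mL/cup ≈ 0.7 cup
shredded cheddar: (3 cup + 10 tbsp = 3.625 cup) × 8/3 × 113 g/cup ≈ 1092.3 g
butter: 1 cup × 8/3 × 227 g/cup ≈ 605.3 g
cornmeal: 140 g × 8/3 ÷ 138 g/cup × 16 tbsp/cup ≈ 43.3 tbsp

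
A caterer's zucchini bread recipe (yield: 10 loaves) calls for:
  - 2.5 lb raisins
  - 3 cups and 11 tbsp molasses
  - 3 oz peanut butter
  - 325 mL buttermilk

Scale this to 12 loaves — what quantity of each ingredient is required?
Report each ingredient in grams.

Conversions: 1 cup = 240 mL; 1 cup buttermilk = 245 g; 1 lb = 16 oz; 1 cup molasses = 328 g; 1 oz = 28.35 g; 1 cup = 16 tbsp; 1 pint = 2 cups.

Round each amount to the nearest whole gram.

raisins: 1361 g; molasses: 1451 g; peanut butter: 102 g; buttermilk: 398 g

Scaling factor: 12/10 = 6/5 = 1.2.
raisins: 2.5 lb × 6/5 × 16 oz/lb × 28.35 g/oz ≈ 1361 g
molasses: (3 cup + 11 tbsp = 3.6875 cup) × 6/5 × 328 g/cup ≈ 1451 g
peanut butter: 3 oz × 6/5 × 28.35 g/oz ≈ 102 g
buttermilk: 325 mL × 6/5 ÷ 240 mL/cup × 245 g/cup ≈ 398 g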